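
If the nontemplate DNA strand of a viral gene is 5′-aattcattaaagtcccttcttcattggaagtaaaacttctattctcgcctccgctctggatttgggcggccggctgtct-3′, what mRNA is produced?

5'-AAUUCAUUAAAGUCCCUUCUUCAUUGGAAGUAAAACUUCUAUUCUCGCCUCCGCUCUGGAUUUGGGCGGCCGGCUGUCU-3'

The mRNA is synthesized from the template strand, so it matches the coding strand with T replaced by U.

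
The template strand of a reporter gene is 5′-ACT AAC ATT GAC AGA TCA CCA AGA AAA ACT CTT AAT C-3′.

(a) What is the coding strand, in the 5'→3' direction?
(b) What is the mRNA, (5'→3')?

(a) The coding strand is the reverse complement of the template: complement TGATTGTAACTGTCTAGTGGTTCTTTTTGAGAATTAG, then reverse.
(b) mRNA has the coding-strand sequence with T→U.

(a) 5'-GATTAAGAGTTTTTCTTGGTGATCTGTCAATGTTAGT-3'
(b) 5'-GAUUAAGAGUUUUUCUUGGUGAUCUGUCAAUGUUAGU-3'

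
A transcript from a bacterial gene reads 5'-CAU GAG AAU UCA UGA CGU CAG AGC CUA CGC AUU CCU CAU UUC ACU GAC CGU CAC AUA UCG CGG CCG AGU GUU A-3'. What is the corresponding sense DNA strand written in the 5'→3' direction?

The coding DNA strand has the same 5'→3' sequence as the mRNA with U replaced by T.

5'-CATGAGAATTCATGACGTCAGAGCCTACGCATTCCTCATTTCACTGACCGTCACATATCGCGGCCGAGTGTTA-3'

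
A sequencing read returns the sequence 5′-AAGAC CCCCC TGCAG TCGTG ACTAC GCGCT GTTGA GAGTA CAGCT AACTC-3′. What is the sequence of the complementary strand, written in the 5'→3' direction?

Pairing A↔T and G↔C gives TTCTGGGGGGACGTCAGCACTGATGCGCGACAACTCTCATGTCGATTGAG, running 3'→5'. Reverse for the 5'→3' convention.

5'-GAGTTAGCTGTACTCTCAACAGCGCGTAGTCACGACTGCAGGGGGGTCTT-3'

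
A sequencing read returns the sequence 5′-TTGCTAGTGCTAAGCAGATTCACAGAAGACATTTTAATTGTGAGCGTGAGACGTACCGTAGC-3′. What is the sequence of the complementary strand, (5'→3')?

5'-GCTACGGTACGTCTCACGCTCACAATTAAAATGTCTTCTGTGAATCTGCTTAGCACTAGCAA-3'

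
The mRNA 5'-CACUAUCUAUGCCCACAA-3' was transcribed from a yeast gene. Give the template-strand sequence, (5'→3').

5′-TTGTGGGCATAGATAGTG-3′

Replace U with T to get the coding DNA strand: CACTATCTATGCCCACAA. The template strand is its reverse complement (complement GTGATAGATACGGGTGTT, then reverse).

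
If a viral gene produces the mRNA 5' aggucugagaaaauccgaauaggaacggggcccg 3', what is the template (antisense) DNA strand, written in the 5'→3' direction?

Replace U with T to get the coding DNA strand: AGGTCTGAGAAAATCCGAATAGGAACGGGGCCCG. The template strand is its reverse complement (complement TCCAGACTCTTTTAGGCTTATCCTTGCCCCGGGC, then reverse).

5'-CGGGCCCCGTTCCTATTCGGATTTTCTCAGACCT-3'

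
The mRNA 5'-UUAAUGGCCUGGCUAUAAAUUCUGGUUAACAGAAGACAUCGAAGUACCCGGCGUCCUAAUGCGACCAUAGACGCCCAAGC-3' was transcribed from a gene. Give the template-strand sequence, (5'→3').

Replace U with T to get the coding DNA strand: TTAATGGCCTGGCTATAAATTCTGGTTAACAGAAGACATCGAAGTACCCGGCGTCCTAATGCGACCATAGACGCCCAAGC. The template strand is its reverse complement (complement AATTACCGGACCGATATTTAAGACCAATTGTCTTCTGTAGCTTCATGGGCCGCAGGATTACGCTGGTATCTGCGGGTTCG, then reverse).

5'-GCTTGGGCGTCTATGGTCGCATTAGGACGCCGGGTACTTCGATGTCTTCTGTTAACCAGAATTTATAGCCAGGCCATTAA-3'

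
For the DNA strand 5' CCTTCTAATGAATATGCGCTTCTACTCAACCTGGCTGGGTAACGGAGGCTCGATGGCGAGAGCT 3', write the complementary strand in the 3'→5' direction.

Base-pairing A↔T, G↔C gives the complement. The complementary strand is antiparallel, so paired with a 5'→3' strand it runs 3'→5'.

3'-GGAAGATTACTTATACGCGAAGATGAGTTGGACCGACCCATTGCCTCCGAGCTACCGCTCTCGA-5'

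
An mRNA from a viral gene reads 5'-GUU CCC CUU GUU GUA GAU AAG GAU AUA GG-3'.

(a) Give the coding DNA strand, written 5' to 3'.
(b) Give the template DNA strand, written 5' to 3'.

(a) The coding strand matches the mRNA with U→T.
(b) The template strand is the reverse complement of the coding strand.

(a) 5′-GTTCCCCTTGTTGTAGATAAGGATATAGG-3′
(b) 5'-CCTATATCCTTATCTACAACAAGGGGAAC-3'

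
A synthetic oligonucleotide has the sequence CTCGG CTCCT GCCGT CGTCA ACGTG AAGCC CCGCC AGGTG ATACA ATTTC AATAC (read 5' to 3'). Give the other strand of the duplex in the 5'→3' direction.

5'-GTATTGAAATTGTATCACCTGGCGGGGCTTCACGTTGACGACGGCAGGAGCCGAG-3'

The complement of CTCGGCTCCTGCCGTCGTCAACGTGAAGCCCCGCCAGGTGATACAATTTCAATAC is GAGCCGAGGACGGCAGCAGTTGCACTTCGGGGCGGTCCACTATGTTAAAGTTATG (A↔T, G↔C). DNA strands are antiparallel, so the complementary strand runs 3'→5'; reversing gives the 5'→3' form.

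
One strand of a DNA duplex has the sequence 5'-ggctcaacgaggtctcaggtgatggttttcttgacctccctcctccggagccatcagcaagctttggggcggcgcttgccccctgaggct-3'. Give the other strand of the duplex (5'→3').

5'-AGCCTCAGGGGGCAAGCGCCGCCCCAAAGCTTGCTGATGGCTCCGGAGGAGGGAGGTCAAGAAAACCATCACCTGAGACCTCGTTGAGCC-3'

Pairing A↔T and G↔C gives CCGAGTTGCTCCAGAGTCCACTACCAAAAGAACTGGAGGGAGGAGGCCTCGGTAGTCGTTCGAAACCCCGCCGCGAACGGGGGACTCCGA, running 3'→5'. Reverse for the 5'→3' convention.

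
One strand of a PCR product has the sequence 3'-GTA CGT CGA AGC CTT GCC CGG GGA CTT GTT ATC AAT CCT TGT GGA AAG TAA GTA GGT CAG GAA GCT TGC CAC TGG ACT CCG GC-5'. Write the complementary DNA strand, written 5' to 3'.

The strand is given 3'→5', so its complement runs 5'→3' in the same left-to-right order: pair each base A↔T, G↔C.

5′-CATGCAGCTTCGGAACGGGCCCCTGAACAATAGTTAGGAACACCTTTCATTCATCCAGTCCTTCGAACGGTGACCTGAGGCCG-3′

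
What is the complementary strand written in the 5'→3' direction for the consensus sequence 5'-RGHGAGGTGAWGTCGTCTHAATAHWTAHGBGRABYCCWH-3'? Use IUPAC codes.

5'-DWGGRVTYCVCDTAWDTATTDAGACGACWTCACCTCDCY-3'

Standard pairs A↔T, G↔C; ambiguity codes pair R↔Y, W↔W, B↔V, H↔D. Complement (YCDCTCCACTWCAGCAGADTTATDWATDCVCYTVRGGWD), then reverse for 5'→3'.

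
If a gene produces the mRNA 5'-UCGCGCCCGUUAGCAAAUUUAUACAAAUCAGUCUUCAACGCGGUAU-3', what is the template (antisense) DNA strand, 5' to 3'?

5'-ATACCGCGTTGAAGACTGATTTGTATAAATTTGCTAACGGGCGCGA-3'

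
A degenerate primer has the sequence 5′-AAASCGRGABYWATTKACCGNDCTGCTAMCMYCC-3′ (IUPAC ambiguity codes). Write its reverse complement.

5'-GGRKGKTAGCAGHNCGGTMAATWRVTCYCGSTTT-3'

Standard pairs A↔T, G↔C; ambiguity codes pair R↔Y, M↔K, W↔W, S↔S, B↔V, D↔H, N↔N. Complement (TTTSGCYCTVRWTAAMTGGCNHGACGATKGKRGG), then reverse for 5'→3'.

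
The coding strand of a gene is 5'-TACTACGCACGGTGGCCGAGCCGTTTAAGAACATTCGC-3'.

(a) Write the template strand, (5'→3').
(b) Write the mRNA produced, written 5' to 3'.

(a) The template strand is the reverse complement of the coding strand: complement ATGATGCGTGCCACCGGCTCGGCAAATTCTTGTAAGCG, then reverse.
(b) mRNA matches the coding strand with T→U.

(a) 5'-GCGAATGTTCTTAAACGGCTCGGCCACCGTGCGTAGTA-3'
(b) 5'-UACUACGCACGGUGGCCGAGCCGUUUAAGAACAUUCGC-3'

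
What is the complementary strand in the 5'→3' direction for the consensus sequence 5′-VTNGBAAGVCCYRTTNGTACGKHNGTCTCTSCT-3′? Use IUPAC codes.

5'-AGSAGAGACNDMCGTACNAAYRGGBCTTVCNAB-3'

Standard pairs A↔T, G↔C; ambiguity codes pair R↔Y, K↔M, S↔S, B↔V, H↔D, N↔N. Complement (BANCVTTCBGGRYAANCATGCMDNCAGAGASGA), then reverse for 5'→3'.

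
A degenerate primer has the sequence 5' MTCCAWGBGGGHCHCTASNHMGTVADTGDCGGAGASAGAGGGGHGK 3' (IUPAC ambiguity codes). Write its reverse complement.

5'-MCDCCCCTCTSTCTCCGHCAHTBACKDNSTAGDGDCCCVCWTGGAK-3'

Standard pairs A↔T, G↔C; ambiguity codes pair M↔K, W↔W, S↔S, B↔V, D↔H, N↔N. Complement (KAGGTWCVCCCDGDGATSNDKCABTHACHGCCTCTSTCTCCCCDCM), then reverse for 5'→3'.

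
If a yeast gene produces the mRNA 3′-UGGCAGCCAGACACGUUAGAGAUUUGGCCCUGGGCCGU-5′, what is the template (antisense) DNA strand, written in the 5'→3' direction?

Written 5'→3' the mRNA is UGCCGGGUCCCGGUUUAGAGAUUGCACAGACCGACGGU, so the coding DNA strand is TGCCGGGTCCCGGTTTAGAGATTGCACAGACCGACGGT. The template is its reverse complement.

5'-ACCGTCGGTCTGTGCAATCTCTAAACCGGGACCCGGCA-3'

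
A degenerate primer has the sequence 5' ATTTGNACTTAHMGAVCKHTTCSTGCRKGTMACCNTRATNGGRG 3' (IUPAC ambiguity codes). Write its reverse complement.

5'-CYCCNATYANGGTKACMYGCASGAADMGBTCKDTAAGTNCAAAT-3'

Standard pairs A↔T, G↔C; ambiguity codes pair R↔Y, M↔K, S↔S, H↔D, V↔B, N↔N. Complement (TAAACNTGAATDKCTBGMDAAGSACGYMCAKTGGNAYTANCCYC), then reverse for 5'→3'.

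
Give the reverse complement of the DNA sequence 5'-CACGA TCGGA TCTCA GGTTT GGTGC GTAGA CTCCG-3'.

5'-CGGAGTCTACGCACCAAACCTGAGATCCGATCGTG-3'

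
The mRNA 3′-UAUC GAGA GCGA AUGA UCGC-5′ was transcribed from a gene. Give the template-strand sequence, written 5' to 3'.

Written 5'→3' the mRNA is CGCUAGUAAGCGAGAGCUAU, so the coding DNA strand is CGCTAGTAAGCGAGAGCTAT. The template is its reverse complement.

5'-ATAGCTCTCGCTTACTAGCG-3'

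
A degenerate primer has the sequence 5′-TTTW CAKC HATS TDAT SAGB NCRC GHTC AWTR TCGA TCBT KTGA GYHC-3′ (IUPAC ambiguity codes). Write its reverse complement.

5'-GDRCTCAMAVGATCGAYAWTGADCGYGNVCTSATHASATDGMTGWAAA-3'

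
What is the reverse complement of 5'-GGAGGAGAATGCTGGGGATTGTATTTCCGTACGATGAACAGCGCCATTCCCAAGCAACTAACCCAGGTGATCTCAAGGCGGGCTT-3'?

5'-AAGCCCGCCTTGAGATCACCTGGGTTAGTTGCTTGGGAATGGCGCTGTTCATCGTACGGAAATACAATCCCCAGCATTCTCCTCC-3'

Complement each base (A↔T, G↔C): CCTCCTCTTACGACCCCTAACATAAAGGCATGCTACTTGTCGCGGTAAGGGTTCGTTGATTGGGTCCACTAGAGTTCCGCCCGAA. Then reverse.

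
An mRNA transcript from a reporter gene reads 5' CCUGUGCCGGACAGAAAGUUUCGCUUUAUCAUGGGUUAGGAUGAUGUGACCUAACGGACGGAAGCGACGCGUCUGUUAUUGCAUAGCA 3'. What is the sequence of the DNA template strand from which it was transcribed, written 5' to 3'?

5′-TGCTATGCAATAACAGACGCGTCGCTTCCGTCCGTTAGGTCACATCATCCTAACCCATGATAAAGCGAAACTTTCTGTCCGGCACAGG-3′

Replace U with T to get the coding DNA strand: CCTGTGCCGGACAGAAAGTTTCGCTTTATCATGGGTTAGGATGATGTGACCTAACGGACGGAAGCGACGCGTCTGTTATTGCATAGCA. The template strand is its reverse complement (complement GGACACGGCCTGTCTTTCAAAGCGAAATAGTACCCAATCCTACTACACTGGATTGCCTGCCTTCGCTGCGCAGACAATAACGTATCGT, then reverse).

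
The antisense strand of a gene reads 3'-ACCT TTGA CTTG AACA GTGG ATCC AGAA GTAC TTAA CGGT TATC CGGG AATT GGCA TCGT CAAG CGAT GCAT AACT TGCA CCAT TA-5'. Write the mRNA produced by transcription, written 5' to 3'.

5′-UGGAAACUGAACUUGUCACCUAGGUCUUCAUGAAUUGCCAAUAGGCCCUUAACCGUAGCAGUUCGCUACGUAUUGAACGUGGUAAU-3′

Reading the template 3'→5' as shown, RNA polymerase pairs each base (A→U, T→A, G↔C) to build mRNA 5'→3' directly.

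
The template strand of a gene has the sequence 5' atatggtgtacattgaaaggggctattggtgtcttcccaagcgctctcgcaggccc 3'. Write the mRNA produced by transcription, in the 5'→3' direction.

The mRNA has the sequence of the coding strand (reverse complement of the template) with T→U. Reverse complement of ATATGGTGTACATTGAAAGGGGCTATTGGTGTCTTCCCAAGCGCTCTCGCAGGCCC is GGGCCTGCGAGAGCGCTTGGGAAGACACCAATAGCCCCTTTCAATGTACACCATAT; then T→U.

5'-GGGCCUGCGAGAGCGCUUGGGAAGACACCAAUAGCCCCUUUCAAUGUACACCAUAU-3'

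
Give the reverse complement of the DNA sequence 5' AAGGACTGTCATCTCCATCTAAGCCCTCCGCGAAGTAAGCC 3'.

5'-GGCTTACTTCGCGGAGGGCTTAGATGGAGATGACAGTCCTT-3'

Reading the sequence 3'→5' and pairing each base (A↔T, G↔C) gives the reverse complement directly.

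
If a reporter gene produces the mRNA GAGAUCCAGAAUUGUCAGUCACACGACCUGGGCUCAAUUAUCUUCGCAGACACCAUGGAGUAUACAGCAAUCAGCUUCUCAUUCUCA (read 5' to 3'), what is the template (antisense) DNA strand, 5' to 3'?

Replace U with T to get the coding DNA strand: GAGATCCAGAATTGTCAGTCACACGACCTGGGCTCAATTATCTTCGCAGACACCATGGAGTATACAGCAATCAGCTTCTCATTCTCA. The template strand is its reverse complement (complement CTCTAGGTCTTAACAGTCAGTGTGCTGGACCCGAGTTAATAGAAGCGTCTGTGGTACCTCATATGTCGTTAGTCGAAGAGTAAGAGT, then reverse).

5'-TGAGAATGAGAAGCTGATTGCTGTATACTCCATGGTGTCTGCGAAGATAATTGAGCCCAGGTCGTGTGACTGACAATTCTGGATCTC-3'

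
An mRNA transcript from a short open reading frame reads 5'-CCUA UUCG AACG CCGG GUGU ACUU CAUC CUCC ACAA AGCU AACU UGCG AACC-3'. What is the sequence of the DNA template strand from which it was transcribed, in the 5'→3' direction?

Replace U with T to get the coding DNA strand: CCTATTCGAACGCCGGGTGTACTTCATCCTCCACAAAGCTAACTTGCGAACC. The template strand is its reverse complement (complement GGATAAGCTTGCGGCCCACATGAAGTAGGAGGTGTTTCGATTGAACGCTTGG, then reverse).

5'-GGTTCGCAAGTTAGCTTTGTGGAGGATGAAGTACACCCGGCGTTCGAATAGG-3'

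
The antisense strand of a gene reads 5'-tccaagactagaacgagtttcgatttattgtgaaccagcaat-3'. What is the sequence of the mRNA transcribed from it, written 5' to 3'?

The mRNA has the sequence of the coding strand (reverse complement of the template) with T→U. Reverse complement of TCCAAGACTAGAACGAGTTTCGATTTATTGTGAACCAGCAAT is ATTGCTGGTTCACAATAAATCGAAACTCGTTCTAGTCTTGGA; then T→U.

5'-AUUGCUGGUUCACAAUAAAUCGAAACUCGUUCUAGUCUUGGA-3'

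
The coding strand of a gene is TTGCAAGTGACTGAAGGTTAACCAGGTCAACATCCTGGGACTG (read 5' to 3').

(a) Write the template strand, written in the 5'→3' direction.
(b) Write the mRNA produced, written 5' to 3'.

(a) The template strand is the reverse complement of the coding strand: complement AACGTTCACTGACTTCCAATTGGTCCAGTTGTAGGACCCTGAC, then reverse.
(b) mRNA matches the coding strand with T→U.

(a) 5'-CAGTCCCAGGATGTTGACCTGGTTAACCTTCAGTCACTTGCAA-3'
(b) 5'-UUGCAAGUGACUGAAGGUUAACCAGGUCAACAUCCUGGGACUG-3'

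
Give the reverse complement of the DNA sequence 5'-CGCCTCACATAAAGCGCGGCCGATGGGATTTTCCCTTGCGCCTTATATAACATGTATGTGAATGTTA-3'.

5'-TAACATTCACATACATGTTATATAAGGCGCAAGGGAAAATCCCATCGGCCGCGCTTTATGTGAGGCG-3'

Reading the sequence 3'→5' and pairing each base (A↔T, G↔C) gives the reverse complement directly.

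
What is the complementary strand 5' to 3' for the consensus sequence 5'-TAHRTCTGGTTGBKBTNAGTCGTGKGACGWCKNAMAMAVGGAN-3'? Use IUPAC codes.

5'-NTCCBTKTKTNMGWCGTCMCACGACTNAVMVCAACCAGAYDTA-3'

Standard pairs A↔T, G↔C; ambiguity codes pair R↔Y, M↔K, W↔W, B↔V, H↔D, N↔N. Complement (ATDYAGACCAACVMVANTCAGCACMCTGCWGMNTKTKTBCCTN), then reverse for 5'→3'.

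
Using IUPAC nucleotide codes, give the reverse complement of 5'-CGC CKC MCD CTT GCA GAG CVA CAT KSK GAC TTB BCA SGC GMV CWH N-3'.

Standard pairs A↔T, G↔C; ambiguity codes pair M↔K, W↔W, S↔S, B↔V, D↔H, N↔N. Complement (GCGGMGKGHGAACGTCTCGBTGTAMSMCTGAAVVGTSCGCKBGWDN), then reverse for 5'→3'.

5′-NDWGBKCGCSTGVVAAGTCMSMATGTBGCTCTGCAAGHGKGMGGCG-3′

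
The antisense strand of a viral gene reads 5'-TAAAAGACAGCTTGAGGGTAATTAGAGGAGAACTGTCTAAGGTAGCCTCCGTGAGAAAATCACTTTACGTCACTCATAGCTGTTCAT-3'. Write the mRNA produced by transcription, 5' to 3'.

RNA polymerase reads the template 3'→5' and synthesizes mRNA 5'→3' by base-pairing (A→U, T→A, G↔C). The complement of the template is ATTTTCTGTCGAACTCCCATTAATCTCCTCTTGACAGATTCCATCGGAGGCACTCTTTTAGTGAAATGCAGTGAGTATCGACAAGTA; antiparallel, so 5'→3' the coding strand is ATGAACAGCTATGAGTGACGTAAAGTGATTTTCTCACGGAGGCTACCTTAGACAGTTCTCCTCTAATTACCCTCAAGCTGTCTTTTA. Replace T with U for the mRNA.

5'-AUGAACAGCUAUGAGUGACGUAAAGUGAUUUUCUCACGGAGGCUACCUUAGACAGUUCUCCUCUAAUUACCCUCAAGCUGUCUUUUA-3'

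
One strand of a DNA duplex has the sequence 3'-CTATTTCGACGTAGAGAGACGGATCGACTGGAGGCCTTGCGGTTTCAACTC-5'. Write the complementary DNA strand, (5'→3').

The strand is given 3'→5', so its complement runs 5'→3' in the same left-to-right order: pair each base A↔T, G↔C.

5′-GATAAAGCTGCATCTCTCTGCCTAGCTGACCTCCGGAACGCCAAAGTTGAG-3′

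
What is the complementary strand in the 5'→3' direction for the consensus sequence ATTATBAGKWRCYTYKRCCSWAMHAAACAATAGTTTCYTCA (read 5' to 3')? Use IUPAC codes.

5'-TGARGAAACTATTGTTTDKTWSGGYMRARGYWMCTVATAAT-3'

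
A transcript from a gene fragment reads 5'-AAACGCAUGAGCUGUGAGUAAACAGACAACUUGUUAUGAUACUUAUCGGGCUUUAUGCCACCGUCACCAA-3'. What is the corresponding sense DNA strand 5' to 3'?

5′-AAACGCATGAGCTGTGAGTAAACAGACAACTTGTTATGATACTTATCGGGCTTTATGCCACCGTCACCAA-3′

The coding DNA strand has the same 5'→3' sequence as the mRNA with U replaced by T.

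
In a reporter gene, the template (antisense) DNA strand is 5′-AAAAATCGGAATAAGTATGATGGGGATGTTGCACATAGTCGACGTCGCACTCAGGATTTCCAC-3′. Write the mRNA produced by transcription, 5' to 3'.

RNA polymerase reads the template 3'→5' and synthesizes mRNA 5'→3' by base-pairing (A→U, T→A, G↔C). The complement of the template is TTTTTAGCCTTATTCATACTACCCCTACAACGTGTATCAGCTGCAGCGTGAGTCCTAAAGGTG; antiparallel, so 5'→3' the coding strand is GTGGAAATCCTGAGTGCGACGTCGACTATGTGCAACATCCCCATCATACTTATTCCGATTTTT. Replace T with U for the mRNA.

5'-GUGGAAAUCCUGAGUGCGACGUCGACUAUGUGCAACAUCCCCAUCAUACUUAUUCCGAUUUUU-3'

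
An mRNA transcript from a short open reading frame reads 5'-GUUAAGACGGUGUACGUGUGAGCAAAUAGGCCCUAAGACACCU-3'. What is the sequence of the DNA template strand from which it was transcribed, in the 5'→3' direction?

Replace U with T to get the coding DNA strand: GTTAAGACGGTGTACGTGTGAGCAAATAGGCCCTAAGACACCT. The template strand is its reverse complement (complement CAATTCTGCCACATGCACACTCGTTTATCCGGGATTCTGTGGA, then reverse).

5'-AGGTGTCTTAGGGCCTATTTGCTCACACGTACACCGTCTTAAC-3'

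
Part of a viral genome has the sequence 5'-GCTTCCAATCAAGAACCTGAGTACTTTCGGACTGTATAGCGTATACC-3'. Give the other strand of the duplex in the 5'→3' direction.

Pairing A↔T and G↔C gives CGAAGGTTAGTTCTTGGACTCATGAAAGCCTGACATATCGCATATGG, running 3'→5'. Reverse for the 5'→3' convention.

5'-GGTATACGCTATACAGTCCGAAAGTACTCAGGTTCTTGATTGGAAGC-3'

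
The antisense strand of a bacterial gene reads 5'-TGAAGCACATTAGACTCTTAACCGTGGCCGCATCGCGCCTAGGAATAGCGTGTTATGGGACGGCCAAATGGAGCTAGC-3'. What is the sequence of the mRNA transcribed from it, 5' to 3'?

RNA polymerase reads the template 3'→5' and synthesizes mRNA 5'→3' by base-pairing (A→U, T→A, G↔C). The complement of the template is ACTTCGTGTAATCTGAGAATTGGCACCGGCGTAGCGCGGATCCTTATCGCACAATACCCTGCCGGTTTACCTCGATCG; antiparallel, so 5'→3' the coding strand is GCTAGCTCCATTTGGCCGTCCCATAACACGCTATTCCTAGGCGCGATGCGGCCACGGTTAAGAGTCTAATGTGCTTCA. Replace T with U for the mRNA.

5'-GCUAGCUCCAUUUGGCCGUCCCAUAACACGCUAUUCCUAGGCGCGAUGCGGCCACGGUUAAGAGUCUAAUGUGCUUCA-3'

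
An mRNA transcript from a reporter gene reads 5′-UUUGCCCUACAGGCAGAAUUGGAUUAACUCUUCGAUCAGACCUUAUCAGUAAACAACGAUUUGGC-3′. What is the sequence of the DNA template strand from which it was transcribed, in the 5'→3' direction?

5'-GCCAAATCGTTGTTTACTGATAAGGTCTGATCGAAGAGTTAATCCAATTCTGCCTGTAGGGCAAA-3'

Replace U with T to get the coding DNA strand: TTTGCCCTACAGGCAGAATTGGATTAACTCTTCGATCAGACCTTATCAGTAAACAACGATTTGGC. The template strand is its reverse complement (complement AAACGGGATGTCCGTCTTAACCTAATTGAGAAGCTAGTCTGGAATAGTCATTTGTTGCTAAACCG, then reverse).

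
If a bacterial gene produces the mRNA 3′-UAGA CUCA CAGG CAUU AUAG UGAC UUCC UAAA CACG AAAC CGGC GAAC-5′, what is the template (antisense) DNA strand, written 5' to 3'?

Written 5'→3' the mRNA is CAAGCGGCCAAAGCACAAAUCCUUCAGUGAUAUUACGGACACUCAGAU, so the coding DNA strand is CAAGCGGCCAAAGCACAAATCCTTCAGTGATATTACGGACACTCAGAT. The template is its reverse complement.

5'-ATCTGAGTGTCCGTAATATCACTGAAGGATTTGTGCTTTGGCCGCTTG-3'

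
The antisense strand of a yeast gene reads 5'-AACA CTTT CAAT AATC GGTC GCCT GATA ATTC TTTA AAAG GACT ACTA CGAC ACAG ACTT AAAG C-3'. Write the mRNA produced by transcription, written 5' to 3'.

5'-GCUUUAAGUCUGUGUCGUAGUAGUCCUUUUAAAGAAUUAUCAGGCGACCGAUUAUUGAAAGUGUU-3'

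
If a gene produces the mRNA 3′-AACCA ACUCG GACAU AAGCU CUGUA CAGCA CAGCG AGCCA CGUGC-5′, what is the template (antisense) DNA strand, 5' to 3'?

5′-TTGGTTGAGCCTGTATTCGAGACATGTCGTGTCGCTCGGTGCACG-3′

Written 5'→3' the mRNA is CGUGCACCGAGCGACACGACAUGUCUCGAAUACAGGCUCAACCAA, so the coding DNA strand is CGTGCACCGAGCGACACGACATGTCTCGAATACAGGCTCAACCAA. The template is its reverse complement.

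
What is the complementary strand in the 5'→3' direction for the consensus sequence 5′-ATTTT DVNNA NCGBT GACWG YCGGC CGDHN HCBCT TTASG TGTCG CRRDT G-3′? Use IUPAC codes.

5'-CAHYYGCGACACSTAAAGVGDNDHCGGCCGRCWGTCAVCGNTNNBHAAAAT-3'

Standard pairs A↔T, G↔C; ambiguity codes pair R↔Y, W↔W, S↔S, B↔V, D↔H, N↔N. Complement (TAAAAHBNNTNGCVACTGWCRGCCGGCHDNDGVGAAATSCACAGCGYYHAC), then reverse for 5'→3'.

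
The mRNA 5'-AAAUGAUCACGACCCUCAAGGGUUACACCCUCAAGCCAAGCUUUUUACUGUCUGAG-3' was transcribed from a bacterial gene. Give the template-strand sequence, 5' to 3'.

Replace U with T to get the coding DNA strand: AAATGATCACGACCCTCAAGGGTTACACCCTCAAGCCAAGCTTTTTACTGTCTGAG. The template strand is its reverse complement (complement TTTACTAGTGCTGGGAGTTCCCAATGTGGGAGTTCGGTTCGAAAAATGACAGACTC, then reverse).

5'-CTCAGACAGTAAAAAGCTTGGCTTGAGGGTGTAACCCTTGAGGGTCGTGATCATTT-3'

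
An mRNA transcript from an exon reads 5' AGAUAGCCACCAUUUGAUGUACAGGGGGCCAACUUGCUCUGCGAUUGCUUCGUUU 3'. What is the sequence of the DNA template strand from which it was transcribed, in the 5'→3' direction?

Replace U with T to get the coding DNA strand: AGATAGCCACCATTTGATGTACAGGGGGCCAACTTGCTCTGCGATTGCTTCGTTT. The template strand is its reverse complement (complement TCTATCGGTGGTAAACTACATGTCCCCCGGTTGAACGAGACGCTAACGAAGCAAA, then reverse).

5'-AAACGAAGCAATCGCAGAGCAAGTTGGCCCCCTGTACATCAAATGGTGGCTATCT-3'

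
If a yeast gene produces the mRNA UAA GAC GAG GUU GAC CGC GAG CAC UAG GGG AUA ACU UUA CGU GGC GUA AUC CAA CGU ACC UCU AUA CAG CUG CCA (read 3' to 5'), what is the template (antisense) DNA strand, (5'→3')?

Written 5'→3' the mRNA is ACCGUCGACAUAUCUCCAUGCAACCUAAUGCGGUGCAUUUCAAUAGGGGAUCACGAGCGCCAGUUGGAGCAGAAU, so the coding DNA strand is ACCGTCGACATATCTCCATGCAACCTAATGCGGTGCATTTCAATAGGGGATCACGAGCGCCAGTTGGAGCAGAAT. The template is its reverse complement.

5′-ATTCTGCTCCAACTGGCGCTCGTGATCCCCTATTGAAATGCACCGCATTAGGTTGCATGGAGATATGTCGACGGT-3′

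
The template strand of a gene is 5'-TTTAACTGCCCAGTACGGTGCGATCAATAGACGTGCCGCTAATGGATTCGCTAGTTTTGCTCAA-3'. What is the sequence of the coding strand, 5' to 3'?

The coding strand is complementary and antiparallel to the template: take the complement (A↔T, G↔C) and reverse.

5′-TTGAGCAAAACTAGCGAATCCATTAGCGGCACGTCTATTGATCGCACCGTACTGGGCAGTTAAA-3′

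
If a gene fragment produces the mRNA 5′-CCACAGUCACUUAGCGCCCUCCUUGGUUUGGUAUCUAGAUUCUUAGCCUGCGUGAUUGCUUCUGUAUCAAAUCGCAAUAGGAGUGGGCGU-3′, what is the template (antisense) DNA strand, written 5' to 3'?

Replace U with T to get the coding DNA strand: CCACAGTCACTTAGCGCCCTCCTTGGTTTGGTATCTAGATTCTTAGCCTGCGTGATTGCTTCTGTATCAAATCGCAATAGGAGTGGGCGT. The template strand is its reverse complement (complement GGTGTCAGTGAATCGCGGGAGGAACCAAACCATAGATCTAAGAATCGGACGCACTAACGAAGACATAGTTTAGCGTTATCCTCACCCGCA, then reverse).

5'-ACGCCCACTCCTATTGCGATTTGATACAGAAGCAATCACGCAGGCTAAGAATCTAGATACCAAACCAAGGAGGGCGCTAAGTGACTGTGG-3'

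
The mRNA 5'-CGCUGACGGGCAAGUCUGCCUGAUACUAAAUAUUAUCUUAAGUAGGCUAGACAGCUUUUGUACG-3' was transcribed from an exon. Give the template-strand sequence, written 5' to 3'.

Replace U with T to get the coding DNA strand: CGCTGACGGGCAAGTCTGCCTGATACTAAATATTATCTTAAGTAGGCTAGACAGCTTTTGTACG. The template strand is its reverse complement (complement GCGACTGCCCGTTCAGACGGACTATGATTTATAATAGAATTCATCCGATCTGTCGAAAACATGC, then reverse).

5′-CGTACAAAAGCTGTCTAGCCTACTTAAGATAATATTTAGTATCAGGCAGACTTGCCCGTCAGCG-3′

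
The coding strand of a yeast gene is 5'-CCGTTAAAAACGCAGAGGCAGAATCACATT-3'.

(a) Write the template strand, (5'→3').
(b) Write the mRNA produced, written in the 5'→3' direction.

(a) The template strand is the reverse complement of the coding strand: complement GGCAATTTTTGCGTCTCCGTCTTAGTGTAA, then reverse.
(b) mRNA matches the coding strand with T→U.

(a) 5'-AATGTGATTCTGCCTCTGCGTTTTTAACGG-3'
(b) 5'-CCGUUAAAAACGCAGAGGCAGAAUCACAUU-3'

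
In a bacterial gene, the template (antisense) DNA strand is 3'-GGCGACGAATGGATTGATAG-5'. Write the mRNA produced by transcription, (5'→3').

5'-CCGCUGCUUACCUAACUAUC-3'

Reading the template 3'→5' as shown, RNA polymerase pairs each base (A→U, T→A, G↔C) to build mRNA 5'→3' directly.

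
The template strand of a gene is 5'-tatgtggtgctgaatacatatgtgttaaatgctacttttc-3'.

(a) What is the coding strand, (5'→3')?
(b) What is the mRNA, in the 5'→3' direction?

(a) 5'-GAAAAGTAGCATTTAACACATATGTATTCAGCACCACATA-3'
(b) 5'-GAAAAGUAGCAUUUAACACAUAUGUAUUCAGCACCACAUA-3'

(a) The coding strand is the reverse complement of the template: complement ATACACCACGACTTATGTATACACAATTTACGATGAAAAG, then reverse.
(b) mRNA has the coding-strand sequence with T→U.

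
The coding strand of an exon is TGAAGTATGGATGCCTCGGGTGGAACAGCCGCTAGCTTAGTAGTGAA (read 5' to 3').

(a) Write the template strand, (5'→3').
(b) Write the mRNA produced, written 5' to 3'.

(a) 5'-TTCACTACTAAGCTAGCGGCTGTTCCACCCGAGGCATCCATACTTCA-3'
(b) 5'-UGAAGUAUGGAUGCCUCGGGUGGAACAGCCGCUAGCUUAGUAGUGAA-3'

(a) The template strand is the reverse complement of the coding strand: complement ACTTCATACCTACGGAGCCCACCTTGTCGGCGATCGAATCATCACTT, then reverse.
(b) mRNA matches the coding strand with T→U.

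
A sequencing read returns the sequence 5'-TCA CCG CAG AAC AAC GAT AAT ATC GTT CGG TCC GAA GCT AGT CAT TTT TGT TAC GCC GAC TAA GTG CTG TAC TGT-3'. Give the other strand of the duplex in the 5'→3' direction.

5′-ACAGTACAGCACTTAGTCGGCGTAACAAAAATGACTAGCTTCGGACCGAACGATATTATCGTTGTTCTGCGGTGA-3′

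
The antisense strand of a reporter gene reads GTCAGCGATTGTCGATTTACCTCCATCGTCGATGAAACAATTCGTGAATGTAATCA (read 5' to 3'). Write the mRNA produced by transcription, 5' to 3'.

5'-UGAUUACAUUCACGAAUUGUUUCAUCGACGAUGGAGGUAAAUCGACAAUCGCUGAC-3'

The mRNA has the sequence of the coding strand (reverse complement of the template) with T→U. Reverse complement of GTCAGCGATTGTCGATTTACCTCCATCGTCGATGAAACAATTCGTGAATGTAATCA is TGATTACATTCACGAATTGTTTCATCGACGATGGAGGTAAATCGACAATCGCTGAC; then T→U.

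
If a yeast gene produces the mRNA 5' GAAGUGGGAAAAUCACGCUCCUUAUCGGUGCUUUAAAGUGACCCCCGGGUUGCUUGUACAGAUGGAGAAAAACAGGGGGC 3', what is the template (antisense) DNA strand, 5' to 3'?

5'-GCCCCCTGTTTTTCTCCATCTGTACAAGCAACCCGGGGGTCACTTTAAAGCACCGATAAGGAGCGTGATTTTCCCACTTC-3'

Replace U with T to get the coding DNA strand: GAAGTGGGAAAATCACGCTCCTTATCGGTGCTTTAAAGTGACCCCCGGGTTGCTTGTACAGATGGAGAAAAACAGGGGGC. The template strand is its reverse complement (complement CTTCACCCTTTTAGTGCGAGGAATAGCCACGAAATTTCACTGGGGGCCCAACGAACATGTCTACCTCTTTTTGTCCCCCG, then reverse).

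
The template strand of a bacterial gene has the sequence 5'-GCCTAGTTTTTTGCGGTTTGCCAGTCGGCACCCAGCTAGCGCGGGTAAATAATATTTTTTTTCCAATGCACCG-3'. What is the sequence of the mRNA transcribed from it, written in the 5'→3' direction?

5′-CGGUGCAUUGGAAAAAAAAUAUUAUUUACCCGCGCUAGCUGGGUGCCGACUGGCAAACCGCAAAAAACUAGGC-3′

RNA polymerase reads the template 3'→5' and synthesizes mRNA 5'→3' by base-pairing (A→U, T→A, G↔C). The complement of the template is CGGATCAAAAAACGCCAAACGGTCAGCCGTGGGTCGATCGCGCCCATTTATTATAAAAAAAAGGTTACGTGGC; antiparallel, so 5'→3' the coding strand is CGGTGCATTGGAAAAAAAATATTATTTACCCGCGCTAGCTGGGTGCCGACTGGCAAACCGCAAAAAACTAGGC. Replace T with U for the mRNA.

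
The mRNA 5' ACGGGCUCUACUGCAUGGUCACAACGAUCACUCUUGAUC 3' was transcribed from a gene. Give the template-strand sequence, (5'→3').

5'-GATCAAGAGTGATCGTTGTGACCATGCAGTAGAGCCCGT-3'

Replace U with T to get the coding DNA strand: ACGGGCTCTACTGCATGGTCACAACGATCACTCTTGATC. The template strand is its reverse complement (complement TGCCCGAGATGACGTACCAGTGTTGCTAGTGAGAACTAG, then reverse).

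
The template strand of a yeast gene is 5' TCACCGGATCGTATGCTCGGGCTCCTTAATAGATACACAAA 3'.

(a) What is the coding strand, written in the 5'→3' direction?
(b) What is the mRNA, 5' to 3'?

(a) 5'-TTTGTGTATCTATTAAGGAGCCCGAGCATACGATCCGGTGA-3'
(b) 5'-UUUGUGUAUCUAUUAAGGAGCCCGAGCAUACGAUCCGGUGA-3'

(a) The coding strand is the reverse complement of the template: complement AGTGGCCTAGCATACGAGCCCGAGGAATTATCTATGTGTTT, then reverse.
(b) mRNA has the coding-strand sequence with T→U.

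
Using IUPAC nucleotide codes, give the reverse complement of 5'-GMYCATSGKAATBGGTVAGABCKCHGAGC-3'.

5'-GCTCDGMGVTCTBACCVATTMCSATGRKC-3'

Standard pairs A↔T, G↔C; ambiguity codes pair Y↔R, M↔K, S↔S, B↔V, H↔D. Complement (CKRGTASCMTTAVCCABTCTVGMGDCTCG), then reverse for 5'→3'.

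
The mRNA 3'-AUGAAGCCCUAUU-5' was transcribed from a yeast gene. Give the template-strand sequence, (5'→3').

5′-TACTTCGGGATAA-3′

Written 5'→3' the mRNA is UUAUCCCGAAGUA, so the coding DNA strand is TTATCCCGAAGTA. The template is its reverse complement.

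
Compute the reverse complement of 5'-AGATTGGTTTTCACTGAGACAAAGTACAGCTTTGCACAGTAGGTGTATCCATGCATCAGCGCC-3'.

5'-GGCGCTGATGCATGGATACACCTACTGTGCAAAGCTGTACTTTGTCTCAGTGAAAACCAATCT-3'

Complement each base (A↔T, G↔C): TCTAACCAAAAGTGACTCTGTTTCATGTCGAAACGTGTCATCCACATAGGTACGTAGTCGCGG. Then reverse.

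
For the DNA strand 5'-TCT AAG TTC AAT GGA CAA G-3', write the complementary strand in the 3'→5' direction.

Base-pairing A↔T, G↔C gives the complement. The complementary strand is antiparallel, so paired with a 5'→3' strand it runs 3'→5'.

3'-AGATTCAAGTTACCTGTTC-5'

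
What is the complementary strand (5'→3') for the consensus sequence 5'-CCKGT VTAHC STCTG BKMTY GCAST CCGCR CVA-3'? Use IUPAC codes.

5'-TBGYGCGGASTGCRAKMVCAGASGDTABACMGG-3'

Standard pairs A↔T, G↔C; ambiguity codes pair R↔Y, M↔K, S↔S, B↔V, H↔D. Complement (GGMCABATDGSAGACVMKARCGTSAGGCGYGBT), then reverse for 5'→3'.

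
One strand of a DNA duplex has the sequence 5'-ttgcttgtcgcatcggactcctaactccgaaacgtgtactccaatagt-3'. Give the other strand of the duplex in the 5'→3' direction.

The complement of TTGCTTGTCGCATCGGACTCCTAACTCCGAAACGTGTACTCCAATAGT is AACGAACAGCGTAGCCTGAGGATTGAGGCTTTGCACATGAGGTTATCA (A↔T, G↔C). DNA strands are antiparallel, so the complementary strand runs 3'→5'; reversing gives the 5'→3' form.

5'-ACTATTGGAGTACACGTTTCGGAGTTAGGAGTCCGATGCGACAAGCAA-3'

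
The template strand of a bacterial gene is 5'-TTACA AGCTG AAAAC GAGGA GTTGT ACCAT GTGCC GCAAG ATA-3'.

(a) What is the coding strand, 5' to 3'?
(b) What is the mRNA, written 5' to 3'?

(a) 5'-TATCTTGCGGCACATGGTACAACTCCTCGTTTTCAGCTTGTAA-3'
(b) 5'-UAUCUUGCGGCACAUGGUACAACUCCUCGUUUUCAGCUUGUAA-3'

(a) The coding strand is the reverse complement of the template: complement AATGTTCGACTTTTGCTCCTCAACATGGTACACGGCGTTCTAT, then reverse.
(b) mRNA has the coding-strand sequence with T→U.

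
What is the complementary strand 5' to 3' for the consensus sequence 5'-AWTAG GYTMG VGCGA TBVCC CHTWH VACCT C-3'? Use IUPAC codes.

Standard pairs A↔T, G↔C; ambiguity codes pair Y↔R, M↔K, W↔W, B↔V, H↔D. Complement (TWATCCRAKCBCGCTAVBGGGDAWDBTGGAG), then reverse for 5'→3'.

5′-GAGGTBDWADGGGBVATCGCBCKARCCTAWT-3′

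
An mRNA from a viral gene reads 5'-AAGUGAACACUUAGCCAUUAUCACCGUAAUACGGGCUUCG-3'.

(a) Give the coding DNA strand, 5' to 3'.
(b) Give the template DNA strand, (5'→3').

(a) 5'-AAGTGAACACTTAGCCATTATCACCGTAATACGGGCTTCG-3'
(b) 5'-CGAAGCCCGTATTACGGTGATAATGGCTAAGTGTTCACTT-3'

(a) The coding strand matches the mRNA with U→T.
(b) The template strand is the reverse complement of the coding strand.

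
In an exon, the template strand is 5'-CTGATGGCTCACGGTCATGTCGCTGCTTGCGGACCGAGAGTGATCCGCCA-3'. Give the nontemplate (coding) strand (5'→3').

The coding strand is complementary and antiparallel to the template: take the complement (A↔T, G↔C) and reverse.

5′-TGGCGGATCACTCTCGGTCCGCAAGCAGCGACATGACCGTGAGCCATCAG-3′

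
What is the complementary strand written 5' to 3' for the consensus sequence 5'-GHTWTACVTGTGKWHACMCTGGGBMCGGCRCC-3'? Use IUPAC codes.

Standard pairs A↔T, G↔C; ambiguity codes pair R↔Y, M↔K, W↔W, B↔V, H↔D. Complement (CDAWATGBACACMWDTGKGACCCVKGCCGYGG), then reverse for 5'→3'.

5'-GGYGCCGKVCCCAGKGTDWMCACABGTAWADC-3'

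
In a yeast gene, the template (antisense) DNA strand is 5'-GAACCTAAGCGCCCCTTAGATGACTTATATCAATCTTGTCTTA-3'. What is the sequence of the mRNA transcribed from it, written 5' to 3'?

5′-UAAGACAAGAUUGAUAUAAGUCAUCUAAGGGGCGCUUAGGUUC-3′

The mRNA has the sequence of the coding strand (reverse complement of the template) with T→U. Reverse complement of GAACCTAAGCGCCCCTTAGATGACTTATATCAATCTTGTCTTA is TAAGACAAGATTGATATAAGTCATCTAAGGGGCGCTTAGGTTC; then T→U.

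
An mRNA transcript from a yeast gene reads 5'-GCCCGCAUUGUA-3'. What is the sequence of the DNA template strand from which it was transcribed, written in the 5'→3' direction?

Replace U with T to get the coding DNA strand: GCCCGCATTGTA. The template strand is its reverse complement (complement CGGGCGTAACAT, then reverse).

5'-TACAATGCGGGC-3'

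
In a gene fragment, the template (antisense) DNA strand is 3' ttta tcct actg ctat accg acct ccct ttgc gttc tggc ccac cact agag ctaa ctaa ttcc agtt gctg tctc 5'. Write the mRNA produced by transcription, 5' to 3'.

5'-AAAUAGGAUGACGAUAUGGCUGGAGGGAAACGCAAGACCGGGUGGUGAUCUCGAUUGAUUAAGGUCAACGACAGAG-3'

Reading the template 3'→5' as shown, RNA polymerase pairs each base (A→U, T→A, G↔C) to build mRNA 5'→3' directly.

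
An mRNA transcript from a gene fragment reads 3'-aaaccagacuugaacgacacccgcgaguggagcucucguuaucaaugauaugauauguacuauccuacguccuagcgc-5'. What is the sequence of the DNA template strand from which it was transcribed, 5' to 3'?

5'-TTTGGTCTGAACTTGCTGTGGGCGCTCACCTCGAGAGCAATAGTTACTATACTATACATGATAGGATGCAGGATCGCG-3'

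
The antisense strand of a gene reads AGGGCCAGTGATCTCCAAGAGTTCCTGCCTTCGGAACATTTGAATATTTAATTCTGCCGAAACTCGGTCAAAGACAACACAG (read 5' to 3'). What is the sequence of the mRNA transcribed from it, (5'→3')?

5'-CUGUGUUGUCUUUGACCGAGUUUCGGCAGAAUUAAAUAUUCAAAUGUUCCGAAGGCAGGAACUCUUGGAGAUCACUGGCCCU-3'

The mRNA has the sequence of the coding strand (reverse complement of the template) with T→U. Reverse complement of AGGGCCAGTGATCTCCAAGAGTTCCTGCCTTCGGAACATTTGAATATTTAATTCTGCCGAAACTCGGTCAAAGACAACACAG is CTGTGTTGTCTTTGACCGAGTTTCGGCAGAATTAAATATTCAAATGTTCCGAAGGCAGGAACTCTTGGAGATCACTGGCCCT; then T→U.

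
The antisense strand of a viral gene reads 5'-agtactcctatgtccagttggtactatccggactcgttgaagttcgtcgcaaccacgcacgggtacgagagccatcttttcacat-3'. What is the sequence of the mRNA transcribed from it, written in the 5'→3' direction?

5'-AUGUGAAAAGAUGGCUCUCGUACCCGUGCGUGGUUGCGACGAACUUCAACGAGUCCGGAUAGUACCAACUGGACAUAGGAGUACU-3'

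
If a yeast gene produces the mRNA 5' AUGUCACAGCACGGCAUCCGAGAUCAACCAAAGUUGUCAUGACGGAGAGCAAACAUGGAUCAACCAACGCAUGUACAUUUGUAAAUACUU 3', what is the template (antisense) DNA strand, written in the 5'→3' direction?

5′-AAGTATTTACAAATGTACATGCGTTGGTTGATCCATGTTTGCTCTCCGTCATGACAACTTTGGTTGATCTCGGATGCCGTGCTGTGACAT-3′

Replace U with T to get the coding DNA strand: ATGTCACAGCACGGCATCCGAGATCAACCAAAGTTGTCATGACGGAGAGCAAACATGGATCAACCAACGCATGTACATTTGTAAATACTT. The template strand is its reverse complement (complement TACAGTGTCGTGCCGTAGGCTCTAGTTGGTTTCAACAGTACTGCCTCTCGTTTGTACCTAGTTGGTTGCGTACATGTAAACATTTATGAA, then reverse).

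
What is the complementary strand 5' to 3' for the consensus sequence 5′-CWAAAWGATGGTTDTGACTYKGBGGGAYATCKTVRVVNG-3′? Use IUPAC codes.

5'-CNBBYBAMGATRTCCCVCMRAGTCAHAACCATCWTTTWG-3'

Standard pairs A↔T, G↔C; ambiguity codes pair R↔Y, K↔M, W↔W, B↔V, D↔H, N↔N. Complement (GWTTTWCTACCAAHACTGARMCVCCCTRTAGMABYBBNC), then reverse for 5'→3'.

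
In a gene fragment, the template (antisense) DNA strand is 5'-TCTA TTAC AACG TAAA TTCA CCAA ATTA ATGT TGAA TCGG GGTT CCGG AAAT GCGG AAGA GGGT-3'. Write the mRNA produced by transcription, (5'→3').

5′-ACCCUCUUCCGCAUUUCCGGAACCCCGAUUCAACAUUAAUUUGGUGAAUUUACGUUGUAAUAGA-3′

The mRNA has the sequence of the coding strand (reverse complement of the template) with T→U. Reverse complement of TCTATTACAACGTAAATTCACCAAATTAATGTTGAATCGGGGTTCCGGAAATGCGGAAGAGGGT is ACCCTCTTCCGCATTTCCGGAACCCCGATTCAACATTAATTTGGTGAATTTACGTTGTAATAGA; then T→U.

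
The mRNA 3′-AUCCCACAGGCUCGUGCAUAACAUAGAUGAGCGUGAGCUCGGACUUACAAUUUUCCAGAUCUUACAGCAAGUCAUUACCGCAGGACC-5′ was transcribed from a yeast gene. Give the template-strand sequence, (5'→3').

5'-TAGGGTGTCCGAGCACGTATTGTATCTACTCGCACTCGAGCCTGAATGTTAAAAGGTCTAGAATGTCGTTCAGTAATGGCGTCCTGG-3'

Written 5'→3' the mRNA is CCAGGACGCCAUUACUGAACGACAUUCUAGACCUUUUAACAUUCAGGCUCGAGUGCGAGUAGAUACAAUACGUGCUCGGACACCCUA, so the coding DNA strand is CCAGGACGCCATTACTGAACGACATTCTAGACCTTTTAACATTCAGGCTCGAGTGCGAGTAGATACAATACGTGCTCGGACACCCTA. The template is its reverse complement.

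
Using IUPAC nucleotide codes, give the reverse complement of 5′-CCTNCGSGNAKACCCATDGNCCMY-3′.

Standard pairs A↔T, G↔C; ambiguity codes pair Y↔R, M↔K, S↔S, D↔H, N↔N. Complement (GGANGCSCNTMTGGGTAHCNGGKR), then reverse for 5'→3'.

5′-RKGGNCHATGGGTMTNCSCGNAGG-3′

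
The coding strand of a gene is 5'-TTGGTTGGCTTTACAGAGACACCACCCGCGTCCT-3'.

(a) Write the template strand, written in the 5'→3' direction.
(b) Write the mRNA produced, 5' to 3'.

(a) The template strand is the reverse complement of the coding strand: complement AACCAACCGAAATGTCTCTGTGGTGGGCGCAGGA, then reverse.
(b) mRNA matches the coding strand with T→U.

(a) 5'-AGGACGCGGGTGGTGTCTCTGTAAAGCCAACCAA-3'
(b) 5'-UUGGUUGGCUUUACAGAGACACCACCCGCGUCCU-3'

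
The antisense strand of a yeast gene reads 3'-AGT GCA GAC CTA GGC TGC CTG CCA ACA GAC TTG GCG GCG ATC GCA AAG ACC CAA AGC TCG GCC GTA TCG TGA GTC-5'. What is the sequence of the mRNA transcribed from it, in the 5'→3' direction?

5'-UCACGUCUGGAUCCGACGGACGGUUGUCUGAACCGCCGCUAGCGUUUCUGGGUUUCGAGCCGGCAUAGCACUCAG-3'

Reading the template 3'→5' as shown, RNA polymerase pairs each base (A→U, T→A, G↔C) to build mRNA 5'→3' directly.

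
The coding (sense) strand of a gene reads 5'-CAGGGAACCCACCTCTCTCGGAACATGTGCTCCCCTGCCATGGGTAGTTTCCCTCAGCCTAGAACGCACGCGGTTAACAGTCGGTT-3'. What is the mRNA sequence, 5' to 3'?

mRNA has the coding-strand sequence with U in place of T.

5′-CAGGGAACCCACCUCUCUCGGAACAUGUGCUCCCCUGCCAUGGGUAGUUUCCCUCAGCCUAGAACGCACGCGGUUAACAGUCGGUU-3′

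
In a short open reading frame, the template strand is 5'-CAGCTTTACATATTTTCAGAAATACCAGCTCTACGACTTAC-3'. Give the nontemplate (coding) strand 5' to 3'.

The coding strand is complementary and antiparallel to the template: take the complement (A↔T, G↔C) and reverse.

5'-GTAAGTCGTAGAGCTGGTATTTCTGAAAATATGTAAAGCTG-3'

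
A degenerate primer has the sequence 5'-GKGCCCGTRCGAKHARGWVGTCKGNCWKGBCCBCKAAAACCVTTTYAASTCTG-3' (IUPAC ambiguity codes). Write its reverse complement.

5'-CAGASTTRAAABGGTTTTMGVGGVCMWGNCMGACBWCYTDMTCGYACGGGCMC-3'

Standard pairs A↔T, G↔C; ambiguity codes pair R↔Y, K↔M, W↔W, S↔S, B↔V, H↔D, N↔N. Complement (CMCGGGCAYGCTMDTYCWBCAGMCNGWMCVGGVGMTTTTGGBAAARTTSAGAC), then reverse for 5'→3'.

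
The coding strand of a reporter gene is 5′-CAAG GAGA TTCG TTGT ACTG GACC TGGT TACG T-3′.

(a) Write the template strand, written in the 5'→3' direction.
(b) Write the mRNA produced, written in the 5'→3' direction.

(a) 5'-ACGTAACCAGGTCCAGTACAACGAATCTCCTTG-3'
(b) 5′-CAAGGAGAUUCGUUGUACUGGACCUGGUUACGU-3′

(a) The template strand is the reverse complement of the coding strand: complement GTTCCTCTAAGCAACATGACCTGGACCAATGCA, then reverse.
(b) mRNA matches the coding strand with T→U.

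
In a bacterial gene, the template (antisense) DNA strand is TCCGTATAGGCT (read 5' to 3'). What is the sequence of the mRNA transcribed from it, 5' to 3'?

5'-AGCCUAUACGGA-3'

RNA polymerase reads the template 3'→5' and synthesizes mRNA 5'→3' by base-pairing (A→U, T→A, G↔C). The complement of the template is AGGCATATCCGA; antiparallel, so 5'→3' the coding strand is AGCCTATACGGA. Replace T with U for the mRNA.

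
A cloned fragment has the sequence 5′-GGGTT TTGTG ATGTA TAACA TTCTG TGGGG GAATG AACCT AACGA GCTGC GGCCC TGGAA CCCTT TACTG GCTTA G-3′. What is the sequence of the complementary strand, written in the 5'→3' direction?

5′-CTAAGCCAGTAAAGGGTTCCAGGGCCGCAGCTCGTTAGGTTCATTCCCCCACAGAATGTTATACATCACAAAACCC-3′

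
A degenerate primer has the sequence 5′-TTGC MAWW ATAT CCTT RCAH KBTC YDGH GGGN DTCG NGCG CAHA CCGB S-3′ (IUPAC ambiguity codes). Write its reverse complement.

Standard pairs A↔T, G↔C; ambiguity codes pair R↔Y, M↔K, W↔W, S↔S, B↔V, D↔H, N↔N. Complement (AACGKTWWTATAGGAAYGTDMVAGRHCDCCCNHAGCNCGCGTDTGGCVS), then reverse for 5'→3'.

5'-SVCGGTDTGCGCNCGAHNCCCDCHRGAVMDTGYAAGGATATWWTKGCAA-3'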